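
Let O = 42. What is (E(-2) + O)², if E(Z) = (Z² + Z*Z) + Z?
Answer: 2304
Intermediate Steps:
E(Z) = Z + 2*Z² (E(Z) = (Z² + Z²) + Z = 2*Z² + Z = Z + 2*Z²)
(E(-2) + O)² = (-2*(1 + 2*(-2)) + 42)² = (-2*(1 - 4) + 42)² = (-2*(-3) + 42)² = (6 + 42)² = 48² = 2304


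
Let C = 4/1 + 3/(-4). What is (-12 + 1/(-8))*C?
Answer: -1261/32 ≈ -39.406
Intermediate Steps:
C = 13/4 (C = 4*1 + 3*(-¼) = 4 - ¾ = 13/4 ≈ 3.2500)
(-12 + 1/(-8))*C = (-12 + 1/(-8))*(13/4) = (-12 - ⅛)*(13/4) = -97/8*13/4 = -1261/32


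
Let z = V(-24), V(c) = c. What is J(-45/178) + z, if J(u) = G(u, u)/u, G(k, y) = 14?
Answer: -3572/45 ≈ -79.378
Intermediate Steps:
J(u) = 14/u
z = -24
J(-45/178) + z = 14/((-45/178)) - 24 = 14/((-45*1/178)) - 24 = 14/(-45/178) - 24 = 14*(-178/45) - 24 = -2492/45 - 24 = -3572/45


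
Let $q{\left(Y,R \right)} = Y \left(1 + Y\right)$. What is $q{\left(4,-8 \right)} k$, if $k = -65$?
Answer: $-1300$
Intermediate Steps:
$q{\left(4,-8 \right)} k = 4 \left(1 + 4\right) \left(-65\right) = 4 \cdot 5 \left(-65\right) = 20 \left(-65\right) = -1300$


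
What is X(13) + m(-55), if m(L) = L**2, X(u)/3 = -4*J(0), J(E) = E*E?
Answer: 3025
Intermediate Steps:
J(E) = E**2
X(u) = 0 (X(u) = 3*(-4*0**2) = 3*(-4*0) = 3*0 = 0)
X(13) + m(-55) = 0 + (-55)**2 = 0 + 3025 = 3025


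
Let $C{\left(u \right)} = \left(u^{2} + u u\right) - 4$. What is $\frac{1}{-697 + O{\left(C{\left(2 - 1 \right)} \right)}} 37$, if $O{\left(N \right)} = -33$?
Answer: $- \frac{37}{730} \approx -0.050685$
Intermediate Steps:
$C{\left(u \right)} = -4 + 2 u^{2}$ ($C{\left(u \right)} = \left(u^{2} + u^{2}\right) - 4 = 2 u^{2} - 4 = -4 + 2 u^{2}$)
$\frac{1}{-697 + O{\left(C{\left(2 - 1 \right)} \right)}} 37 = \frac{1}{-697 - 33} \cdot 37 = \frac{1}{-730} \cdot 37 = \left(- \frac{1}{730}\right) 37 = - \frac{37}{730}$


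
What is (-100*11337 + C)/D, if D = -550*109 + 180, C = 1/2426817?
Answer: 63983312393/3373275630 ≈ 18.968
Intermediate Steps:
C = 1/2426817 ≈ 4.1206e-7
D = -59770 (D = -59950 + 180 = -59770)
(-100*11337 + C)/D = (-100*11337 + 1/2426817)/(-59770) = (-1133700 + 1/2426817)*(-1/59770) = -2751282432899/2426817*(-1/59770) = 63983312393/3373275630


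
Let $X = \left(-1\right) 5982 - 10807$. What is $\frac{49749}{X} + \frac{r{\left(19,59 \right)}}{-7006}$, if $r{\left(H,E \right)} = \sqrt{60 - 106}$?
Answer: $- \frac{483}{163} - \frac{i \sqrt{46}}{7006} \approx -2.9632 - 0.00096807 i$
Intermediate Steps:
$X = -16789$ ($X = -5982 - 10807 = -16789$)
$r{\left(H,E \right)} = i \sqrt{46}$ ($r{\left(H,E \right)} = \sqrt{-46} = i \sqrt{46}$)
$\frac{49749}{X} + \frac{r{\left(19,59 \right)}}{-7006} = \frac{49749}{-16789} + \frac{i \sqrt{46}}{-7006} = 49749 \left(- \frac{1}{16789}\right) + i \sqrt{46} \left(- \frac{1}{7006}\right) = - \frac{483}{163} - \frac{i \sqrt{46}}{7006}$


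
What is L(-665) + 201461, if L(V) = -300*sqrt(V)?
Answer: 201461 - 300*I*sqrt(665) ≈ 2.0146e+5 - 7736.3*I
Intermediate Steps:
L(-665) + 201461 = -300*I*sqrt(665) + 201461 = 201461 - 300*I*sqrt(665)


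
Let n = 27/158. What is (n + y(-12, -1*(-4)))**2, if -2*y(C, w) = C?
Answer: 950625/24964 ≈ 38.080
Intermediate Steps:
y(C, w) = -C/2
n = 27/158 (n = 27*(1/158) = 27/158 ≈ 0.17089)
(n + y(-12, -1*(-4)))**2 = (27/158 - 1/2*(-12))**2 = (27/158 + 6)**2 = (975/158)**2 = 950625/24964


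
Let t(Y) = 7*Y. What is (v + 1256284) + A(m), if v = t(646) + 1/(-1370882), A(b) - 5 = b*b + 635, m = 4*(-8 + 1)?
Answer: 1730368386859/1370882 ≈ 1.2622e+6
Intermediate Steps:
m = -28 (m = 4*(-7) = -28)
A(b) = 640 + b**2 (A(b) = 5 + (b*b + 635) = 5 + (b**2 + 635) = 5 + (635 + b**2) = 640 + b**2)
v = 6199128403/1370882 (v = 7*646 + 1/(-1370882) = 4522 - 1/1370882 = 6199128403/1370882 ≈ 4522.0)
(v + 1256284) + A(m) = (6199128403/1370882 + 1256284) + (640 + (-28)**2) = 1728416250891/1370882 + (640 + 784) = 1728416250891/1370882 + 1424 = 1730368386859/1370882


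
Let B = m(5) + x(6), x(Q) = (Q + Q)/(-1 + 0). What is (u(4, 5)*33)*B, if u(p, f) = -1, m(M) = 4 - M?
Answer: 429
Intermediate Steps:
x(Q) = -2*Q (x(Q) = (2*Q)/(-1) = (2*Q)*(-1) = -2*Q)
B = -13 (B = (4 - 1*5) - 2*6 = (4 - 5) - 12 = -1 - 12 = -13)
(u(4, 5)*33)*B = -1*33*(-13) = -33*(-13) = 429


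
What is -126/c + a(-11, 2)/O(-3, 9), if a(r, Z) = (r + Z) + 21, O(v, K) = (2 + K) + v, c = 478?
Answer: 591/478 ≈ 1.2364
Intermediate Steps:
O(v, K) = 2 + K + v
a(r, Z) = 21 + Z + r (a(r, Z) = (Z + r) + 21 = 21 + Z + r)
-126/c + a(-11, 2)/O(-3, 9) = -126/478 + (21 + 2 - 11)/(2 + 9 - 3) = -126*1/478 + 12/8 = -63/239 + 12*(⅛) = -63/239 + 3/2 = 591/478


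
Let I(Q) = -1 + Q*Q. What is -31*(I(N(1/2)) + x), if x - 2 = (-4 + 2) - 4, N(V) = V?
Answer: 589/4 ≈ 147.25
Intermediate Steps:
I(Q) = -1 + Q²
x = -4 (x = 2 + ((-4 + 2) - 4) = 2 + (-2 - 4) = 2 - 6 = -4)
-31*(I(N(1/2)) + x) = -31*((-1 + (1/2)²) - 4) = -31*((-1 + (½)²) - 4) = -31*((-1 + ¼) - 4) = -31*(-¾ - 4) = -31*(-19/4) = 589/4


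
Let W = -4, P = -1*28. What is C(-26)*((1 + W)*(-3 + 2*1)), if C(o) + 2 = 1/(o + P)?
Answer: -109/18 ≈ -6.0556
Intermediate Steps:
P = -28
C(o) = -2 + 1/(-28 + o) (C(o) = -2 + 1/(o - 28) = -2 + 1/(-28 + o))
C(-26)*((1 + W)*(-3 + 2*1)) = ((57 - 2*(-26))/(-28 - 26))*((1 - 4)*(-3 + 2*1)) = ((57 + 52)/(-54))*(-3*(-3 + 2)) = (-1/54*109)*(-3*(-1)) = -109/54*3 = -109/18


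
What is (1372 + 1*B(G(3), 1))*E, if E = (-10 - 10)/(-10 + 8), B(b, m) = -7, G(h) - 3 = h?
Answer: 13650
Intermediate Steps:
G(h) = 3 + h
E = 10 (E = -20/(-2) = -20*(-½) = 10)
(1372 + 1*B(G(3), 1))*E = (1372 + 1*(-7))*10 = (1372 - 7)*10 = 1365*10 = 13650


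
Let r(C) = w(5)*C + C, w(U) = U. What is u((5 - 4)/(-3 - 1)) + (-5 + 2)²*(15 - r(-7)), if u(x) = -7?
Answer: 506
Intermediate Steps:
r(C) = 6*C (r(C) = 5*C + C = 6*C)
u((5 - 4)/(-3 - 1)) + (-5 + 2)²*(15 - r(-7)) = -7 + (-5 + 2)²*(15 - 6*(-7)) = -7 + (-3)²*(15 - 1*(-42)) = -7 + 9*(15 + 42) = -7 + 9*57 = -7 + 513 = 506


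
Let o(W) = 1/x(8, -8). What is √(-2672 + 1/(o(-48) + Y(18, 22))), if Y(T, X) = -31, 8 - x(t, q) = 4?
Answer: 2*I*√10106295/123 ≈ 51.692*I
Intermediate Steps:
x(t, q) = 4 (x(t, q) = 8 - 1*4 = 8 - 4 = 4)
o(W) = ¼ (o(W) = 1/4 = ¼)
√(-2672 + 1/(o(-48) + Y(18, 22))) = √(-2672 + 1/(¼ - 31)) = √(-2672 + 1/(-123/4)) = √(-2672 - 4/123) = √(-328660/123) = 2*I*√10106295/123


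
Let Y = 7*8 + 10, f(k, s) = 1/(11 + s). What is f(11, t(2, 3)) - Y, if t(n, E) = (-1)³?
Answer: -659/10 ≈ -65.900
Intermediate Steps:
t(n, E) = -1
Y = 66 (Y = 56 + 10 = 66)
f(11, t(2, 3)) - Y = 1/(11 - 1) - 1*66 = 1/10 - 66 = ⅒ - 66 = -659/10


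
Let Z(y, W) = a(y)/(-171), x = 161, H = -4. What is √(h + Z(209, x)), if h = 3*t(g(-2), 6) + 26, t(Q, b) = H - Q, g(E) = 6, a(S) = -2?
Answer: I*√12958/57 ≈ 1.9971*I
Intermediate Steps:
Z(y, W) = 2/171 (Z(y, W) = -2/(-171) = -2*(-1/171) = 2/171)
t(Q, b) = -4 - Q
h = -4 (h = 3*(-4 - 1*6) + 26 = 3*(-4 - 6) + 26 = 3*(-10) + 26 = -30 + 26 = -4)
√(h + Z(209, x)) = √(-4 + 2/171) = √(-682/171) = I*√12958/57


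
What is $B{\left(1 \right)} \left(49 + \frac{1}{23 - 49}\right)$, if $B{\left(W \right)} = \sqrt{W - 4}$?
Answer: $\frac{1273 i \sqrt{3}}{26} \approx 84.804 i$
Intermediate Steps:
$B{\left(W \right)} = \sqrt{-4 + W}$
$B{\left(1 \right)} \left(49 + \frac{1}{23 - 49}\right) = \sqrt{-4 + 1} \left(49 + \frac{1}{23 - 49}\right) = \sqrt{-3} \left(49 + \frac{1}{-26}\right) = i \sqrt{3} \left(49 - \frac{1}{26}\right) = i \sqrt{3} \cdot \frac{1273}{26} = \frac{1273 i \sqrt{3}}{26}$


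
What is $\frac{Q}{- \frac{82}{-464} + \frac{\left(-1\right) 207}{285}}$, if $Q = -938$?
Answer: $\frac{20673520}{12113} \approx 1706.7$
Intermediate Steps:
$\frac{Q}{- \frac{82}{-464} + \frac{\left(-1\right) 207}{285}} = - \frac{938}{- \frac{82}{-464} + \frac{\left(-1\right) 207}{285}} = - \frac{938}{\left(-82\right) \left(- \frac{1}{464}\right) - \frac{69}{95}} = - \frac{938}{\frac{41}{232} - \frac{69}{95}} = - \frac{938}{- \frac{12113}{22040}} = \left(-938\right) \left(- \frac{22040}{12113}\right) = \frac{20673520}{12113}$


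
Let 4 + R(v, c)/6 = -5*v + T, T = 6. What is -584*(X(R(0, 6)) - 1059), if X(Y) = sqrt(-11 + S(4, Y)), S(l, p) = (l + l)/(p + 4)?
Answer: 618456 - 292*I*sqrt(42) ≈ 6.1846e+5 - 1892.4*I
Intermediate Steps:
R(v, c) = 12 - 30*v (R(v, c) = -24 + 6*(-5*v + 6) = -24 + 6*(6 - 5*v) = -24 + (36 - 30*v) = 12 - 30*v)
S(l, p) = 2*l/(4 + p) (S(l, p) = (2*l)/(4 + p) = 2*l/(4 + p))
X(Y) = sqrt(-11 + 8/(4 + Y)) (X(Y) = sqrt(-11 + 2*4/(4 + Y)) = sqrt(-11 + 8/(4 + Y)))
-584*(X(R(0, 6)) - 1059) = -584*(sqrt((-36 - 11*(12 - 30*0))/(4 + (12 - 30*0))) - 1059) = -584*(sqrt((-36 - 11*(12 + 0))/(4 + (12 + 0))) - 1059) = -584*(sqrt((-36 - 11*12)/(4 + 12)) - 1059) = -584*(sqrt((-36 - 132)/16) - 1059) = -584*(sqrt((1/16)*(-168)) - 1059) = -584*(sqrt(-21/2) - 1059) = -584*(I*sqrt(42)/2 - 1059) = -584*(-1059 + I*sqrt(42)/2) = 618456 - 292*I*sqrt(42)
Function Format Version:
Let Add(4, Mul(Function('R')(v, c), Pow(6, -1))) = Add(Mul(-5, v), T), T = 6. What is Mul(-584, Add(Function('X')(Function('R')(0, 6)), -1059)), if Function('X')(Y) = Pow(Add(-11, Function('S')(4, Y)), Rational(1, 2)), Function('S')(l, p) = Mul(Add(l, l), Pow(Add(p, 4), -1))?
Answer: Add(618456, Mul(-292, I, Pow(42, Rational(1, 2)))) ≈ Add(6.1846e+5, Mul(-1892.4, I))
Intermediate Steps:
Function('R')(v, c) = Add(12, Mul(-30, v)) (Function('R')(v, c) = Add(-24, Mul(6, Add(Mul(-5, v), 6))) = Add(-24, Mul(6, Add(6, Mul(-5, v)))) = Add(-24, Add(36, Mul(-30, v))) = Add(12, Mul(-30, v)))
Function('S')(l, p) = Mul(2, l, Pow(Add(4, p), -1)) (Function('S')(l, p) = Mul(Mul(2, l), Pow(Add(4, p), -1)) = Mul(2, l, Pow(Add(4, p), -1)))
Function('X')(Y) = Pow(Add(-11, Mul(8, Pow(Add(4, Y), -1))), Rational(1, 2)) (Function('X')(Y) = Pow(Add(-11, Mul(2, 4, Pow(Add(4, Y), -1))), Rational(1, 2)) = Pow(Add(-11, Mul(8, Pow(Add(4, Y), -1))), Rational(1, 2)))
Mul(-584, Add(Function('X')(Function('R')(0, 6)), -1059)) = Mul(-584, Add(Pow(Mul(Pow(Add(4, Add(12, Mul(-30, 0))), -1), Add(-36, Mul(-11, Add(12, Mul(-30, 0))))), Rational(1, 2)), -1059)) = Mul(-584, Add(Pow(Mul(Pow(Add(4, Add(12, 0)), -1), Add(-36, Mul(-11, Add(12, 0)))), Rational(1, 2)), -1059)) = Mul(-584, Add(Pow(Mul(Pow(Add(4, 12), -1), Add(-36, Mul(-11, 12))), Rational(1, 2)), -1059)) = Mul(-584, Add(Pow(Mul(Pow(16, -1), Add(-36, -132)), Rational(1, 2)), -1059)) = Mul(-584, Add(Pow(Mul(Rational(1, 16), -168), Rational(1, 2)), -1059)) = Mul(-584, Add(Pow(Rational(-21, 2), Rational(1, 2)), -1059)) = Mul(-584, Add(Mul(Rational(1, 2), I, Pow(42, Rational(1, 2))), -1059)) = Mul(-584, Add(-1059, Mul(Rational(1, 2), I, Pow(42, Rational(1, 2))))) = Add(618456, Mul(-292, I, Pow(42, Rational(1, 2))))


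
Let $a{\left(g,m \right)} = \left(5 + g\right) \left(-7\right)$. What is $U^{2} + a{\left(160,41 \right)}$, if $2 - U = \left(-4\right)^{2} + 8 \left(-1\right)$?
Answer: $-1119$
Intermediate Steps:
$U = -6$ ($U = 2 - \left(\left(-4\right)^{2} + 8 \left(-1\right)\right) = 2 - \left(16 - 8\right) = 2 - 8 = -6$)
$a{\left(g,m \right)} = -35 - 7 g$
$U^{2} + a{\left(160,41 \right)} = \left(-6\right)^{2} - 1155 = 36 - 1155 = -1119$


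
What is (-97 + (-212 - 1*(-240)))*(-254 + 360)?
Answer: -7314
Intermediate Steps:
(-97 + (-212 - 1*(-240)))*(-254 + 360) = (-97 + (-212 + 240))*106 = (-97 + 28)*106 = -69*106 = -7314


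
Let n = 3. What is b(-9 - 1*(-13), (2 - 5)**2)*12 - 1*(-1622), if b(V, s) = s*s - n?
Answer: 2558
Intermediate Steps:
b(V, s) = -3 + s**2 (b(V, s) = s*s - 1*3 = s**2 - 3 = -3 + s**2)
b(-9 - 1*(-13), (2 - 5)**2)*12 - 1*(-1622) = (-3 + ((2 - 5)**2)**2)*12 - 1*(-1622) = (-3 + ((-3)**2)**2)*12 + 1622 = (-3 + 9**2)*12 + 1622 = (-3 + 81)*12 + 1622 = 78*12 + 1622 = 936 + 1622 = 2558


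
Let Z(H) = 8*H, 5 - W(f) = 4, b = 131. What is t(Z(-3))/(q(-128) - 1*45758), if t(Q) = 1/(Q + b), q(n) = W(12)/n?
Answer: -128/626701675 ≈ -2.0424e-7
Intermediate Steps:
W(f) = 1 (W(f) = 5 - 1*4 = 5 - 4 = 1)
q(n) = 1/n
t(Q) = 1/(131 + Q) (t(Q) = 1/(Q + 131) = 1/(131 + Q))
t(Z(-3))/(q(-128) - 1*45758) = 1/((131 + 8*(-3))*(1/(-128) - 1*45758)) = 1/((131 - 24)*(-1/128 - 45758)) = 1/(107*(-5857025/128)) = (1/107)*(-128/5857025) = -128/626701675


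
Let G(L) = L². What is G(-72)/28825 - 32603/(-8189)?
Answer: 982233251/236047925 ≈ 4.1612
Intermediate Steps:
G(-72)/28825 - 32603/(-8189) = (-72)²/28825 - 32603/(-8189) = 5184*(1/28825) - 32603*(-1/8189) = 5184/28825 + 32603/8189 = 982233251/236047925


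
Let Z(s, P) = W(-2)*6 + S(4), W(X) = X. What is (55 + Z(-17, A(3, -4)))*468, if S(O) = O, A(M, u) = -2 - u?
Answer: 21996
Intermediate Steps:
Z(s, P) = -8 (Z(s, P) = -2*6 + 4 = -12 + 4 = -8)
(55 + Z(-17, A(3, -4)))*468 = (55 - 8)*468 = 47*468 = 21996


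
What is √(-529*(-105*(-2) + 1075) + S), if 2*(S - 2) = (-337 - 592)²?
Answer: 3*I*√110330/2 ≈ 498.24*I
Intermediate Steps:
S = 863045/2 (S = 2 + (-337 - 592)²/2 = 2 + (½)*(-929)² = 2 + (½)*863041 = 2 + 863041/2 = 863045/2 ≈ 4.3152e+5)
√(-529*(-105*(-2) + 1075) + S) = √(-529*(-105*(-2) + 1075) + 863045/2) = √(-529*(210 + 1075) + 863045/2) = √(-529*1285 + 863045/2) = √(-679765 + 863045/2) = √(-496485/2) = 3*I*√110330/2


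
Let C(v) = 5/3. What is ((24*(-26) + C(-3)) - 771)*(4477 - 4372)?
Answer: -146300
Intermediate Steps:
C(v) = 5/3 (C(v) = 5*(⅓) = 5/3)
((24*(-26) + C(-3)) - 771)*(4477 - 4372) = ((24*(-26) + 5/3) - 771)*(4477 - 4372) = ((-624 + 5/3) - 771)*105 = (-1867/3 - 771)*105 = -4180/3*105 = -146300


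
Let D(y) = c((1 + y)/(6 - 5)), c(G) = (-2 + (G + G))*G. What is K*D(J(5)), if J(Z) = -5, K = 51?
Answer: 2040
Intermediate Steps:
c(G) = G*(-2 + 2*G) (c(G) = (-2 + 2*G)*G = G*(-2 + 2*G))
D(y) = 2*y*(1 + y) (D(y) = 2*((1 + y)/(6 - 5))*(-1 + (1 + y)/(6 - 5)) = 2*((1 + y)/1)*(-1 + (1 + y)/1) = 2*((1 + y)*1)*(-1 + (1 + y)*1) = 2*(1 + y)*(-1 + (1 + y)) = 2*(1 + y)*y = 2*y*(1 + y))
K*D(J(5)) = 51*(2*(-5)*(1 - 5)) = 51*(2*(-5)*(-4)) = 51*40 = 2040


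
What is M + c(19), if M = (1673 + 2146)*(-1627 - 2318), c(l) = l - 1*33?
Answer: -15065969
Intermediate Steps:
c(l) = -33 + l (c(l) = l - 33 = -33 + l)
M = -15065955 (M = 3819*(-3945) = -15065955)
M + c(19) = -15065955 + (-33 + 19) = -15065955 - 14 = -15065969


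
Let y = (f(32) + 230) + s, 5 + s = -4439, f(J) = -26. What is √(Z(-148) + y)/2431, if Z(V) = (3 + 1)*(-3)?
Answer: 2*I*√1063/2431 ≈ 0.026823*I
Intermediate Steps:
s = -4444 (s = -5 - 4439 = -4444)
Z(V) = -12 (Z(V) = 4*(-3) = -12)
y = -4240 (y = (-26 + 230) - 4444 = 204 - 4444 = -4240)
√(Z(-148) + y)/2431 = √(-12 - 4240)/2431 = √(-4252)*(1/2431) = (2*I*√1063)*(1/2431) = 2*I*√1063/2431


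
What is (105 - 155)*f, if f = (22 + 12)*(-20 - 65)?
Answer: 144500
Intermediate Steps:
f = -2890 (f = 34*(-85) = -2890)
(105 - 155)*f = (105 - 155)*(-2890) = -50*(-2890) = 144500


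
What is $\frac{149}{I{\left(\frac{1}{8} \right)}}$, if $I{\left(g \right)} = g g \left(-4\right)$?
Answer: $-2384$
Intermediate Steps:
$I{\left(g \right)} = - 4 g^{2}$ ($I{\left(g \right)} = g^{2} \left(-4\right) = - 4 g^{2}$)
$\frac{149}{I{\left(\frac{1}{8} \right)}} = \frac{149}{\left(-4\right) \left(\frac{1}{8}\right)^{2}} = \frac{149}{\left(-4\right) \frac{1}{64}} = \frac{149}{- \frac{1}{16}} = 149 \left(-16\right) = -2384$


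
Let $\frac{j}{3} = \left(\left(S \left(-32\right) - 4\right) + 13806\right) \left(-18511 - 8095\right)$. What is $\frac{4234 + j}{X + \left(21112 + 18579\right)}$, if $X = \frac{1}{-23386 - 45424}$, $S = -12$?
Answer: $- \frac{77913144222340}{2731137709} \approx -28528.0$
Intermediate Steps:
$j = -1132298148$ ($j = 3 \left(\left(\left(-12\right) \left(-32\right) - 4\right) + 13806\right) \left(-18511 - 8095\right) = 3 \left(\left(384 - 4\right) + 13806\right) \left(-26606\right) = 3 \left(380 + 13806\right) \left(-26606\right) = 3 \cdot 14186 \left(-26606\right) = 3 \left(-377432716\right) = -1132298148$)
$X = - \frac{1}{68810}$ ($X = \frac{1}{-68810} = - \frac{1}{68810} \approx -1.4533 \cdot 10^{-5}$)
$\frac{4234 + j}{X + \left(21112 + 18579\right)} = \frac{4234 - 1132298148}{- \frac{1}{68810} + \left(21112 + 18579\right)} = - \frac{1132293914}{- \frac{1}{68810} + 39691} = - \frac{1132293914}{\frac{2731137709}{68810}} = \left(-1132293914\right) \frac{68810}{2731137709} = - \frac{77913144222340}{2731137709}$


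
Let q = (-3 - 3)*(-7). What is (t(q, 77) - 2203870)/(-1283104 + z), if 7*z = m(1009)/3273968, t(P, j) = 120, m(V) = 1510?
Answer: 25252524430000/14702945027597 ≈ 1.7175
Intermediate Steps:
q = 42 (q = -6*(-7) = 42)
z = 755/11458888 (z = (1510/3273968)/7 = (1510*(1/3273968))/7 = (⅐)*(755/1636984) = 755/11458888 ≈ 6.5888e-5)
(t(q, 77) - 2203870)/(-1283104 + z) = (120 - 2203870)/(-1283104 + 755/11458888) = -2203750/(-14702945027597/11458888) = -2203750*(-11458888/14702945027597) = 25252524430000/14702945027597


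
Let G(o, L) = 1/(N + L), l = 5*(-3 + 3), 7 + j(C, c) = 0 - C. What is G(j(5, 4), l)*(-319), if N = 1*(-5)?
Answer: 319/5 ≈ 63.800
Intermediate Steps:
j(C, c) = -7 - C (j(C, c) = -7 + (0 - C) = -7 - C)
N = -5
l = 0 (l = 5*0 = 0)
G(o, L) = 1/(-5 + L)
G(j(5, 4), l)*(-319) = -319/(-5 + 0) = -319/(-5) = -1/5*(-319) = 319/5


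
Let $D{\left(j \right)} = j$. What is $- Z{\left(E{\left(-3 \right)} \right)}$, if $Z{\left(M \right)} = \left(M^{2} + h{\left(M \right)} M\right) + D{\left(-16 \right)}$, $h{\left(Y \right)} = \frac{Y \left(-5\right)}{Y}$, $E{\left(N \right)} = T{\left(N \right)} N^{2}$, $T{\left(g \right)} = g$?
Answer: $-848$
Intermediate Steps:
$E{\left(N \right)} = N^{3}$ ($E{\left(N \right)} = N N^{2} = N^{3}$)
$h{\left(Y \right)} = -5$ ($h{\left(Y \right)} = \frac{\left(-5\right) Y}{Y} = -5$)
$Z{\left(M \right)} = -16 + M^{2} - 5 M$ ($Z{\left(M \right)} = \left(M^{2} - 5 M\right) - 16 = -16 + M^{2} - 5 M$)
$- Z{\left(E{\left(-3 \right)} \right)} = - (-16 + \left(\left(-3\right)^{3}\right)^{2} - 5 \left(-3\right)^{3}) = - (-16 + \left(-27\right)^{2} - -135) = - (-16 + 729 + 135) = \left(-1\right) 848 = -848$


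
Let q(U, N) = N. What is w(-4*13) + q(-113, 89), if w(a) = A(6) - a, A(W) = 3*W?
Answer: 159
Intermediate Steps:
w(a) = 18 - a (w(a) = 3*6 - a = 18 - a)
w(-4*13) + q(-113, 89) = (18 - (-4)*13) + 89 = (18 - 1*(-52)) + 89 = (18 + 52) + 89 = 70 + 89 = 159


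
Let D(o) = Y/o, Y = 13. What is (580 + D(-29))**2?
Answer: 282475249/841 ≈ 3.3588e+5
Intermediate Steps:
D(o) = 13/o
(580 + D(-29))**2 = (580 + 13/(-29))**2 = (580 + 13*(-1/29))**2 = (580 - 13/29)**2 = (16807/29)**2 = 282475249/841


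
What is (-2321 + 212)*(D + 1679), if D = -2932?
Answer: 2642577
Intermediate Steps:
(-2321 + 212)*(D + 1679) = (-2321 + 212)*(-2932 + 1679) = -2109*(-1253) = 2642577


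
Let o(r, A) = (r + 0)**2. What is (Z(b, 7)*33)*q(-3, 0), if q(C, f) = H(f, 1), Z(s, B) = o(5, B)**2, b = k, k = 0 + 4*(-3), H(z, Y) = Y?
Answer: 20625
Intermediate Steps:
o(r, A) = r**2
k = -12 (k = 0 - 12 = -12)
b = -12
Z(s, B) = 625 (Z(s, B) = (5**2)**2 = 25**2 = 625)
q(C, f) = 1
(Z(b, 7)*33)*q(-3, 0) = (625*33)*1 = 20625*1 = 20625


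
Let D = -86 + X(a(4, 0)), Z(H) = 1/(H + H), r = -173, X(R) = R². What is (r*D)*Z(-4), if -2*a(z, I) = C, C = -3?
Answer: -57955/32 ≈ -1811.1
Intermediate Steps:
a(z, I) = 3/2 (a(z, I) = -½*(-3) = 3/2)
Z(H) = 1/(2*H)
D = -335/4 (D = -86 + (3/2)² = -86 + 9/4 = -335/4 ≈ -83.750)
(r*D)*Z(-4) = (-173*(-335/4))*((½)/(-4)) = 57955*((½)*(-¼))/4 = (57955/4)*(-⅛) = -57955/32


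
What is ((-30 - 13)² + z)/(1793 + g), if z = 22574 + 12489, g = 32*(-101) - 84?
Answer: -36912/1523 ≈ -24.236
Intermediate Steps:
g = -3316 (g = -3232 - 84 = -3316)
z = 35063
((-30 - 13)² + z)/(1793 + g) = ((-30 - 13)² + 35063)/(1793 - 3316) = ((-43)² + 35063)/(-1523) = (1849 + 35063)*(-1/1523) = 36912*(-1/1523) = -36912/1523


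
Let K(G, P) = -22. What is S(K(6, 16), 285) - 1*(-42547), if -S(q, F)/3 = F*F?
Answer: -201128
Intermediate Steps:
S(q, F) = -3*F² (S(q, F) = -3*F*F = -3*F²)
S(K(6, 16), 285) - 1*(-42547) = -3*285² - 1*(-42547) = -3*81225 + 42547 = -243675 + 42547 = -201128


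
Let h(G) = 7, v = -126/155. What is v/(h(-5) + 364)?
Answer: -18/8215 ≈ -0.0021911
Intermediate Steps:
v = -126/155 (v = -126*1/155 = -126/155 ≈ -0.81290)
v/(h(-5) + 364) = -126/(155*(7 + 364)) = -126/155/371 = -126/155*1/371 = -18/8215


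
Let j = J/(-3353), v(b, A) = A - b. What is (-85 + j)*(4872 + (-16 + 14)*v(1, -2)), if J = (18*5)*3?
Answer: -1391571450/3353 ≈ -4.1502e+5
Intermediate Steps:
J = 270 (J = 90*3 = 270)
j = -270/3353 (j = 270/(-3353) = 270*(-1/3353) = -270/3353 ≈ -0.080525)
(-85 + j)*(4872 + (-16 + 14)*v(1, -2)) = (-85 - 270/3353)*(4872 + (-16 + 14)*(-2 - 1*1)) = -285275*(4872 - 2*(-2 - 1))/3353 = -285275*(4872 - 2*(-3))/3353 = -285275*(4872 + 6)/3353 = -285275/3353*4878 = -1391571450/3353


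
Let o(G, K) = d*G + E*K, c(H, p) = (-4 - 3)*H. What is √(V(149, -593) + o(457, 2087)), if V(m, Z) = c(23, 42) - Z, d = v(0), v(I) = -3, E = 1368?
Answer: √2854077 ≈ 1689.4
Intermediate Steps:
c(H, p) = -7*H
d = -3
o(G, K) = -3*G + 1368*K
V(m, Z) = -161 - Z (V(m, Z) = -7*23 - Z = -161 - Z)
√(V(149, -593) + o(457, 2087)) = √((-161 - 1*(-593)) + (-3*457 + 1368*2087)) = √((-161 + 593) + (-1371 + 2855016)) = √(432 + 2853645) = √2854077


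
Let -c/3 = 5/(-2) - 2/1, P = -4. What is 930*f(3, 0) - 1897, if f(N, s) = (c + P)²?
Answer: 164071/2 ≈ 82036.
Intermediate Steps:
c = 27/2 (c = -3*(5/(-2) - 2/1) = -3*(5*(-½) - 2*1) = -3*(-5/2 - 2) = -3*(-9/2) = 27/2 ≈ 13.500)
f(N, s) = 361/4 (f(N, s) = (27/2 - 4)² = (19/2)² = 361/4)
930*f(3, 0) - 1897 = 930*(361/4) - 1897 = 167865/2 - 1897 = 164071/2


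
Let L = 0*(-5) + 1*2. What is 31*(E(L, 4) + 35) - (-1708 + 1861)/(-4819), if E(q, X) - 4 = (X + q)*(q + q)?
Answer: 9411660/4819 ≈ 1953.0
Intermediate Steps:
L = 2 (L = 0 + 2 = 2)
E(q, X) = 4 + 2*q*(X + q) (E(q, X) = 4 + (X + q)*(q + q) = 4 + (X + q)*(2*q) = 4 + 2*q*(X + q))
31*(E(L, 4) + 35) - (-1708 + 1861)/(-4819) = 31*((4 + 2*2² + 2*4*2) + 35) - (-1708 + 1861)/(-4819) = 31*((4 + 2*4 + 16) + 35) - 153*(-1)/4819 = 31*((4 + 8 + 16) + 35) - 1*(-153/4819) = 31*(28 + 35) + 153/4819 = 31*63 + 153/4819 = 1953 + 153/4819 = 9411660/4819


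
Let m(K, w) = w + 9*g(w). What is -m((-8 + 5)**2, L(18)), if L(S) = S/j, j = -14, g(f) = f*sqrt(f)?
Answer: 9/7 + 243*I*sqrt(7)/49 ≈ 1.2857 + 13.121*I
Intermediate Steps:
g(f) = f**(3/2)
L(S) = -S/14 (L(S) = S/(-14) = S*(-1/14) = -S/14)
m(K, w) = w + 9*w**(3/2)
-m((-8 + 5)**2, L(18)) = -(-1/14*18 + 9*(-1/14*18)**(3/2)) = -(-9/7 + 9*(-9/7)**(3/2)) = -(-9/7 + 9*(-27*I*sqrt(7)/49)) = -(-9/7 - 243*I*sqrt(7)/49) = 9/7 + 243*I*sqrt(7)/49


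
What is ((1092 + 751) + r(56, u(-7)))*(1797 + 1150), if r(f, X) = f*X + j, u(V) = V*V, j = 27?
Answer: 13597458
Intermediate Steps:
u(V) = V²
r(f, X) = 27 + X*f (r(f, X) = f*X + 27 = X*f + 27 = 27 + X*f)
((1092 + 751) + r(56, u(-7)))*(1797 + 1150) = ((1092 + 751) + (27 + (-7)²*56))*(1797 + 1150) = (1843 + (27 + 49*56))*2947 = (1843 + (27 + 2744))*2947 = (1843 + 2771)*2947 = 4614*2947 = 13597458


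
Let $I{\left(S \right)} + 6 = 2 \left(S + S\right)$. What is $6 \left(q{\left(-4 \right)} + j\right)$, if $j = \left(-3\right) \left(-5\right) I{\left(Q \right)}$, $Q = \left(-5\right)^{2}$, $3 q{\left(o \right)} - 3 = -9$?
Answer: $8448$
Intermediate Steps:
$q{\left(o \right)} = -2$ ($q{\left(o \right)} = 1 + \frac{1}{3} \left(-9\right) = 1 - 3 = -2$)
$Q = 25$
$I{\left(S \right)} = -6 + 4 S$ ($I{\left(S \right)} = -6 + 2 \left(S + S\right) = -6 + 2 \cdot 2 S = -6 + 4 S$)
$j = 1410$ ($j = \left(-3\right) \left(-5\right) \left(-6 + 4 \cdot 25\right) = 15 \left(-6 + 100\right) = 15 \cdot 94 = 1410$)
$6 \left(q{\left(-4 \right)} + j\right) = 6 \left(-2 + 1410\right) = 6 \cdot 1408 = 8448$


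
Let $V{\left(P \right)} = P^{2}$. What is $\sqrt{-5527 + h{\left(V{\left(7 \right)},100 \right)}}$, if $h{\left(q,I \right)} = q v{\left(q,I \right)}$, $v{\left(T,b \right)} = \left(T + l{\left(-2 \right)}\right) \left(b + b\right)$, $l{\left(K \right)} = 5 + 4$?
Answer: $\sqrt{562873} \approx 750.25$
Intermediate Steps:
$l{\left(K \right)} = 9$
$v{\left(T,b \right)} = 2 b \left(9 + T\right)$ ($v{\left(T,b \right)} = \left(T + 9\right) \left(b + b\right) = \left(9 + T\right) 2 b = 2 b \left(9 + T\right)$)
$h{\left(q,I \right)} = 2 I q \left(9 + q\right)$ ($h{\left(q,I \right)} = q 2 I \left(9 + q\right) = 2 I q \left(9 + q\right)$)
$\sqrt{-5527 + h{\left(V{\left(7 \right)},100 \right)}} = \sqrt{-5527 + 2 \cdot 100 \cdot 7^{2} \left(9 + 7^{2}\right)} = \sqrt{-5527 + 2 \cdot 100 \cdot 49 \left(9 + 49\right)} = \sqrt{-5527 + 2 \cdot 100 \cdot 49 \cdot 58} = \sqrt{-5527 + 568400} = \sqrt{562873}$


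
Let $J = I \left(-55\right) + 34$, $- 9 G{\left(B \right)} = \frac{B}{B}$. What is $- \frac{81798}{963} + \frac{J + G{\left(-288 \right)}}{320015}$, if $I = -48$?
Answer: $- \frac{5234802403}{61634889} \approx -84.932$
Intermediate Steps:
$G{\left(B \right)} = - \frac{1}{9}$ ($G{\left(B \right)} = - \frac{B \frac{1}{B}}{9} = \left(- \frac{1}{9}\right) 1 = - \frac{1}{9}$)
$J = 2674$ ($J = \left(-48\right) \left(-55\right) + 34 = 2640 + 34 = 2674$)
$- \frac{81798}{963} + \frac{J + G{\left(-288 \right)}}{320015} = - \frac{81798}{963} + \frac{2674 - \frac{1}{9}}{320015} = \left(-81798\right) \frac{1}{963} + \frac{24065}{9} \cdot \frac{1}{320015} = - \frac{27266}{321} + \frac{4813}{576027} = - \frac{5234802403}{61634889}$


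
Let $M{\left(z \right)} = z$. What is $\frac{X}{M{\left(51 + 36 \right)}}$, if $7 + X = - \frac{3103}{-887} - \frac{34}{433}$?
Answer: $- \frac{458352}{11138059} \approx -0.041152$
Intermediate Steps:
$X = - \frac{1375056}{384071}$ ($X = -7 - \left(- \frac{3103}{887} + \frac{34}{433}\right) = -7 - - \frac{1313441}{384071} = -7 + \left(\frac{3103}{887} - \frac{34}{433}\right) = -7 + \frac{1313441}{384071} = - \frac{1375056}{384071} \approx -3.5802$)
$\frac{X}{M{\left(51 + 36 \right)}} = - \frac{1375056}{384071 \left(51 + 36\right)} = - \frac{1375056}{384071 \cdot 87} = \left(- \frac{1375056}{384071}\right) \frac{1}{87} = - \frac{458352}{11138059}$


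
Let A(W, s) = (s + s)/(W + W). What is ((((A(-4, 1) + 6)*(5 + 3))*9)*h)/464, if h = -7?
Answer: -1449/232 ≈ -6.2457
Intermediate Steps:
A(W, s) = s/W (A(W, s) = (2*s)/((2*W)) = (2*s)*(1/(2*W)) = s/W)
((((A(-4, 1) + 6)*(5 + 3))*9)*h)/464 = ((((1/(-4) + 6)*(5 + 3))*9)*(-7))/464 = ((((1*(-¼) + 6)*8)*9)*(-7))*(1/464) = ((((-¼ + 6)*8)*9)*(-7))*(1/464) = ((((23/4)*8)*9)*(-7))*(1/464) = ((46*9)*(-7))*(1/464) = (414*(-7))*(1/464) = -2898*1/464 = -1449/232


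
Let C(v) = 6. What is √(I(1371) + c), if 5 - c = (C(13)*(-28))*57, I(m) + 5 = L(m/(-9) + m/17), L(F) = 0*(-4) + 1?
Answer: √9577 ≈ 97.862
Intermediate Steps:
L(F) = 1 (L(F) = 0 + 1 = 1)
I(m) = -4 (I(m) = -5 + 1 = -4)
c = 9581 (c = 5 - 6*(-28)*57 = 5 - (-168)*57 = 5 - 1*(-9576) = 5 + 9576 = 9581)
√(I(1371) + c) = √(-4 + 9581) = √9577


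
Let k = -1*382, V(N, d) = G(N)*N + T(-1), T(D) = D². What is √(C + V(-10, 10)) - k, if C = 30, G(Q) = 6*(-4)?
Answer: 382 + √271 ≈ 398.46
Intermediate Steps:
G(Q) = -24
V(N, d) = 1 - 24*N (V(N, d) = -24*N + (-1)² = -24*N + 1 = 1 - 24*N)
k = -382
√(C + V(-10, 10)) - k = √(30 + (1 - 24*(-10))) - 1*(-382) = √(30 + (1 + 240)) + 382 = √(30 + 241) + 382 = √271 + 382 = 382 + √271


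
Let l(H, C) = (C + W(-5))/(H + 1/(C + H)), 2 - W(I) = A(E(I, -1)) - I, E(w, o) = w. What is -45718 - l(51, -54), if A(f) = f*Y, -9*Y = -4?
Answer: -20846915/456 ≈ -45717.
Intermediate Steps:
Y = 4/9 (Y = -⅑*(-4) = 4/9 ≈ 0.44444)
A(f) = 4*f/9 (A(f) = f*(4/9) = 4*f/9)
W(I) = 2 + 5*I/9 (W(I) = 2 - (4*I/9 - I) = 2 - (-5)*I/9 = 2 + 5*I/9)
l(H, C) = (-7/9 + C)/(H + 1/(C + H)) (l(H, C) = (C + (2 + (5/9)*(-5)))/(H + 1/(C + H)) = (C + (2 - 25/9))/(H + 1/(C + H)) = (C - 7/9)/(H + 1/(C + H)) = (-7/9 + C)/(H + 1/(C + H)))
-45718 - l(51, -54) = -45718 - ((-54)² - 7/9*(-54) - 7/9*51 - 54*51)/(1 + 51² - 54*51) = -45718 - (2916 + 42 - 119/3 - 2754)/(1 + 2601 - 2754) = -45718 - 493/((-152)*3) = -45718 - (-1)*493/(152*3) = -45718 - 1*(-493/456) = -45718 + 493/456 = -20846915/456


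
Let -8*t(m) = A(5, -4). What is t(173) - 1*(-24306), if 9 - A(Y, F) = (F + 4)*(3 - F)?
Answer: 194439/8 ≈ 24305.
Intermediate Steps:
A(Y, F) = 9 - (3 - F)*(4 + F) (A(Y, F) = 9 - (F + 4)*(3 - F) = 9 - (4 + F)*(3 - F) = 9 - (3 - F)*(4 + F))
t(m) = -9/8 (t(m) = -(-3 - 4 + (-4)²)/8 = -(-3 - 4 + 16)/8 = -⅛*9 = -9/8)
t(173) - 1*(-24306) = -9/8 - 1*(-24306) = -9/8 + 24306 = 194439/8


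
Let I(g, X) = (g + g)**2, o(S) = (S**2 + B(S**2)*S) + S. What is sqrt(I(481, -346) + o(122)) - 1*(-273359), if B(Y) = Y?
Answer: 273359 + sqrt(2756298) ≈ 2.7502e+5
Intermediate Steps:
o(S) = S + S**2 + S**3 (o(S) = (S**2 + S**2*S) + S = (S**2 + S**3) + S = S + S**2 + S**3)
I(g, X) = 4*g**2 (I(g, X) = (2*g)**2 = 4*g**2)
sqrt(I(481, -346) + o(122)) - 1*(-273359) = sqrt(4*481**2 + 122*(1 + 122 + 122**2)) - 1*(-273359) = sqrt(4*231361 + 122*(1 + 122 + 14884)) + 273359 = sqrt(925444 + 122*15007) + 273359 = sqrt(925444 + 1830854) + 273359 = sqrt(2756298) + 273359 = 273359 + sqrt(2756298)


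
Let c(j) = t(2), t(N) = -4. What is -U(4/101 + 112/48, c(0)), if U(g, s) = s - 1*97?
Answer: 101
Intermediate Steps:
c(j) = -4
U(g, s) = -97 + s (U(g, s) = s - 97 = -97 + s)
-U(4/101 + 112/48, c(0)) = -(-97 - 4) = -1*(-101) = 101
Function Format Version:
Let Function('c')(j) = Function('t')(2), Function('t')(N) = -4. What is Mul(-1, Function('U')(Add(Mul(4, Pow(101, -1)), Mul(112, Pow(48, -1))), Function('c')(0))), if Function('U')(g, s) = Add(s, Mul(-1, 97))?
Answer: 101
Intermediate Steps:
Function('c')(j) = -4
Function('U')(g, s) = Add(-97, s) (Function('U')(g, s) = Add(s, -97) = Add(-97, s))
Mul(-1, Function('U')(Add(Mul(4, Pow(101, -1)), Mul(112, Pow(48, -1))), Function('c')(0))) = Mul(-1, Add(-97, -4)) = Mul(-1, -101) = 101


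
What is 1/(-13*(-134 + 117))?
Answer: 1/221 ≈ 0.0045249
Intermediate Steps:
1/(-13*(-134 + 117)) = 1/(-13*(-17)) = 1/221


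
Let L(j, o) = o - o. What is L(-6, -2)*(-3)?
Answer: 0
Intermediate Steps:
L(j, o) = 0
L(-6, -2)*(-3) = 0*(-3) = 0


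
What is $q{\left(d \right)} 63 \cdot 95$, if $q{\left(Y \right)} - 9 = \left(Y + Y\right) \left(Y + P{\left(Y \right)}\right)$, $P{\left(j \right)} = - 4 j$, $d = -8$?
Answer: $-2244375$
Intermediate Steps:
$q{\left(Y \right)} = 9 - 6 Y^{2}$ ($q{\left(Y \right)} = 9 + \left(Y + Y\right) \left(Y - 4 Y\right) = 9 + 2 Y \left(- 3 Y\right) = 9 - 6 Y^{2}$)
$q{\left(d \right)} 63 \cdot 95 = \left(9 - 6 \left(-8\right)^{2}\right) 63 \cdot 95 = \left(9 - 384\right) 63 \cdot 95 = \left(-375\right) 63 \cdot 95 = \left(-23625\right) 95 = -2244375$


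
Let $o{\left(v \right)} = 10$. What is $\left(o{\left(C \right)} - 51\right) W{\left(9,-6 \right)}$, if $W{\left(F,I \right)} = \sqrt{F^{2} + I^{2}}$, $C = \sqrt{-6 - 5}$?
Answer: $- 123 \sqrt{13} \approx -443.48$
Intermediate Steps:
$C = i \sqrt{11}$ ($C = \sqrt{-11} = i \sqrt{11} \approx 3.3166 i$)
$\left(o{\left(C \right)} - 51\right) W{\left(9,-6 \right)} = \left(10 - 51\right) \sqrt{9^{2} + \left(-6\right)^{2}} = - 41 \sqrt{81 + 36} = - 41 \sqrt{117} = - 41 \cdot 3 \sqrt{13} = - 123 \sqrt{13}$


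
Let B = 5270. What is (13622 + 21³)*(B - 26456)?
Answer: -484799238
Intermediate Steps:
(13622 + 21³)*(B - 26456) = (13622 + 21³)*(5270 - 26456) = (13622 + 9261)*(-21186) = 22883*(-21186) = -484799238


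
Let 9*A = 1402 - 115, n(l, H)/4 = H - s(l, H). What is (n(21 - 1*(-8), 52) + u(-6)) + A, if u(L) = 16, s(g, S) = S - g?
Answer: 275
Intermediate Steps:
n(l, H) = 4*l (n(l, H) = 4*(H - (H - l)) = 4*(H + (l - H)) = 4*l)
A = 143 (A = (1402 - 115)/9 = (⅑)*1287 = 143)
(n(21 - 1*(-8), 52) + u(-6)) + A = (4*(21 - 1*(-8)) + 16) + 143 = (4*(21 + 8) + 16) + 143 = (4*29 + 16) + 143 = (116 + 16) + 143 = 132 + 143 = 275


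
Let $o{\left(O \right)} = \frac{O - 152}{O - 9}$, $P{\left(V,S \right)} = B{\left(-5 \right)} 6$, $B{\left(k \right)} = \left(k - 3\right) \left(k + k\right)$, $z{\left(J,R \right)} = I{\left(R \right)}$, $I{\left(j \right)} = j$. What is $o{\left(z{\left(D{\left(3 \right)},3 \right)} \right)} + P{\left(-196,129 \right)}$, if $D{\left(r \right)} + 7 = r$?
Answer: $\frac{3029}{6} \approx 504.83$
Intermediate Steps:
$D{\left(r \right)} = -7 + r$
$z{\left(J,R \right)} = R$
$B{\left(k \right)} = 2 k \left(-3 + k\right)$ ($B{\left(k \right)} = \left(-3 + k\right) 2 k = 2 k \left(-3 + k\right)$)
$P{\left(V,S \right)} = 480$ ($P{\left(V,S \right)} = 2 \left(-5\right) \left(-3 - 5\right) 6 = 2 \left(-5\right) \left(-8\right) 6 = 80 \cdot 6 = 480$)
$o{\left(O \right)} = \frac{-152 + O}{-9 + O}$
$o{\left(z{\left(D{\left(3 \right)},3 \right)} \right)} + P{\left(-196,129 \right)} = \frac{-152 + 3}{-9 + 3} + 480 = \frac{1}{-6} \left(-149\right) + 480 = \left(- \frac{1}{6}\right) \left(-149\right) + 480 = \frac{149}{6} + 480 = \frac{3029}{6}$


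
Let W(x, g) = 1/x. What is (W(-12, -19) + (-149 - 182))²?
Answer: 15784729/144 ≈ 1.0962e+5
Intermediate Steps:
(W(-12, -19) + (-149 - 182))² = (1/(-12) + (-149 - 182))² = (-1/12 - 331)² = (-3973/12)² = 15784729/144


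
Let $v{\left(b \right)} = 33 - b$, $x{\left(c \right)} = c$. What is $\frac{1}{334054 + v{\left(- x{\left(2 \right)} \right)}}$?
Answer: $\frac{1}{334089} \approx 2.9932 \cdot 10^{-6}$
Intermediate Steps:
$\frac{1}{334054 + v{\left(- x{\left(2 \right)} \right)}} = \frac{1}{334054 + \left(33 - \left(-1\right) 2\right)} = \frac{1}{334054 + \left(33 - -2\right)} = \frac{1}{334054 + \left(33 + 2\right)} = \frac{1}{334054 + 35} = \frac{1}{334089}$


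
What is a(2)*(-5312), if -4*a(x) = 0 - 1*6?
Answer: -7968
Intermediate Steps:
a(x) = 3/2 (a(x) = -(0 - 1*6)/4 = -(0 - 6)/4 = -1/4*(-6) = 3/2)
a(2)*(-5312) = (3/2)*(-5312) = -7968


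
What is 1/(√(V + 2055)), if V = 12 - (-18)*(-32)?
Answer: √1491/1491 ≈ 0.025898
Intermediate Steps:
V = -564 (V = 12 - 18*32 = 12 - 576 = -564)
1/(√(V + 2055)) = 1/(√(-564 + 2055)) = 1/(√1491) = √1491/1491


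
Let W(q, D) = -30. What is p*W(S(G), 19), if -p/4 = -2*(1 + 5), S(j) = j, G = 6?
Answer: -1440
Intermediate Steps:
p = 48 (p = -(-8)*(1 + 5) = -(-8)*6 = -4*(-12) = 48)
p*W(S(G), 19) = 48*(-30) = -1440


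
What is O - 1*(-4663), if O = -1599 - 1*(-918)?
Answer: 3982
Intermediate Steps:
O = -681 (O = -1599 + 918 = -681)
O - 1*(-4663) = -681 - 1*(-4663) = -681 + 4663 = 3982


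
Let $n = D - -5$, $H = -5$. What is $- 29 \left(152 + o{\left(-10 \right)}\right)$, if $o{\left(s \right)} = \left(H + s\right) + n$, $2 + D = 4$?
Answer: $-4176$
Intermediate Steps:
$D = 2$ ($D = -2 + 4 = 2$)
$n = 7$ ($n = 2 - -5 = 2 + 5 = 7$)
$o{\left(s \right)} = 2 + s$ ($o{\left(s \right)} = \left(-5 + s\right) + 7 = 2 + s$)
$- 29 \left(152 + o{\left(-10 \right)}\right) = - 29 \left(152 + \left(2 - 10\right)\right) = - 29 \left(152 - 8\right) = \left(-29\right) 144 = -4176$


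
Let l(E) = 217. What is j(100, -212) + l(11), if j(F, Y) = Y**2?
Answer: 45161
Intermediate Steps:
j(100, -212) + l(11) = (-212)**2 + 217 = 44944 + 217 = 45161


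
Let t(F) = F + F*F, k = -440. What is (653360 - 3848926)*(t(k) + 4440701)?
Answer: -14807808660326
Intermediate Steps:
t(F) = F + F²
(653360 - 3848926)*(t(k) + 4440701) = (653360 - 3848926)*(-440*(1 - 440) + 4440701) = -3195566*(-440*(-439) + 4440701) = -3195566*(193160 + 4440701) = -3195566*4633861 = -14807808660326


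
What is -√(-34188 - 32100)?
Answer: -4*I*√4143 ≈ -257.46*I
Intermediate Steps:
-√(-34188 - 32100) = -√(-66288) = -4*I*√4143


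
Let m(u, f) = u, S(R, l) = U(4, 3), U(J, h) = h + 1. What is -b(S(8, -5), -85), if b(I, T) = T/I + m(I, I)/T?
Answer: 7241/340 ≈ 21.297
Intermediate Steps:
U(J, h) = 1 + h
S(R, l) = 4 (S(R, l) = 1 + 3 = 4)
b(I, T) = I/T + T/I (b(I, T) = T/I + I/T = I/T + T/I)
-b(S(8, -5), -85) = -(4/(-85) - 85/4) = -(4*(-1/85) - 85*1/4) = -(-4/85 - 85/4) = -1*(-7241/340) = 7241/340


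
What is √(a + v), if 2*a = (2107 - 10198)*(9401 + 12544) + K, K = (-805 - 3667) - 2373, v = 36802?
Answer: I*√88745118 ≈ 9420.5*I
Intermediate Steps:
K = -6845 (K = -4472 - 2373 = -6845)
a = -88781920 (a = ((2107 - 10198)*(9401 + 12544) - 6845)/2 = (-8091*21945 - 6845)/2 = (-177556995 - 6845)/2 = (½)*(-177563840) = -88781920)
√(a + v) = √(-88781920 + 36802) = √(-88745118) = I*√88745118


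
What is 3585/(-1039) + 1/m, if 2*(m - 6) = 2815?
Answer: -10132717/2937253 ≈ -3.4497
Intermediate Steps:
m = 2827/2 (m = 6 + (1/2)*2815 = 6 + 2815/2 = 2827/2 ≈ 1413.5)
3585/(-1039) + 1/m = 3585/(-1039) + 1/(2827/2) = 3585*(-1/1039) + 2/2827 = -3585/1039 + 2/2827 = -10132717/2937253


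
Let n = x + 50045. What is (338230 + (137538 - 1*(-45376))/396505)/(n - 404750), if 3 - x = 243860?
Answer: -67055034532/118666412905 ≈ -0.56507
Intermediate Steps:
x = -243857 (x = 3 - 1*243860 = 3 - 243860 = -243857)
n = -193812 (n = -243857 + 50045 = -193812)
(338230 + (137538 - 1*(-45376))/396505)/(n - 404750) = (338230 + (137538 - 1*(-45376))/396505)/(-193812 - 404750) = (338230 + (137538 + 45376)*(1/396505))/(-598562) = (338230 + 182914*(1/396505))*(-1/598562) = (338230 + 182914/396505)*(-1/598562) = (134110069064/396505)*(-1/598562) = -67055034532/118666412905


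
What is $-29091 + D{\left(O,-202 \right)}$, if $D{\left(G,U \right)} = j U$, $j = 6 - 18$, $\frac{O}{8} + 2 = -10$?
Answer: $-26667$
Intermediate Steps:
$O = -96$ ($O = -16 + 8 \left(-10\right) = -16 - 80 = -96$)
$j = -12$ ($j = 6 - 18 = -12$)
$D{\left(G,U \right)} = - 12 U$
$-29091 + D{\left(O,-202 \right)} = -29091 - -2424 = -29091 + 2424 = -26667$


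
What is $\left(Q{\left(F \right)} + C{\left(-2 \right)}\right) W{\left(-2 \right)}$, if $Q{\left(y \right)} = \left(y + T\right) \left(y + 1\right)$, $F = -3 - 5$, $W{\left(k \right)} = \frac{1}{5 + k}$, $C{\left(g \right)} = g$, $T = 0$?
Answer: $18$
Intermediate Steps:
$F = -8$
$Q{\left(y \right)} = y \left(1 + y\right)$ ($Q{\left(y \right)} = \left(y + 0\right) \left(y + 1\right) = y \left(1 + y\right)$)
$\left(Q{\left(F \right)} + C{\left(-2 \right)}\right) W{\left(-2 \right)} = \frac{- 8 \left(1 - 8\right) - 2}{5 - 2} = \frac{\left(-8\right) \left(-7\right) - 2}{3} = \left(56 - 2\right) \frac{1}{3} = 54 \cdot \frac{1}{3} = 18$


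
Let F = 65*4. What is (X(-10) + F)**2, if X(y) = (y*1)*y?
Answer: 129600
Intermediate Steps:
X(y) = y**2 (X(y) = y*y = y**2)
F = 260
(X(-10) + F)**2 = ((-10)**2 + 260)**2 = (100 + 260)**2 = 360**2 = 129600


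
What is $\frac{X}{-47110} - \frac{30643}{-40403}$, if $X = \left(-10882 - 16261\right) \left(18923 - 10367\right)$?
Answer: $\frac{4692227410727}{951692665} \approx 4930.4$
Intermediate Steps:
$X = -232235508$ ($X = \left(-27143\right) 8556 = -232235508$)
$\frac{X}{-47110} - \frac{30643}{-40403} = - \frac{232235508}{-47110} - \frac{30643}{-40403} = \left(-232235508\right) \left(- \frac{1}{47110}\right) - - \frac{30643}{40403} = \frac{116117754}{23555} + \frac{30643}{40403} = \frac{4692227410727}{951692665}$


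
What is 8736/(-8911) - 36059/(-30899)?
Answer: 7341155/39334427 ≈ 0.18663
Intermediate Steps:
8736/(-8911) - 36059/(-30899) = 8736*(-1/8911) - 36059*(-1/30899) = -1248/1273 + 36059/30899 = 7341155/39334427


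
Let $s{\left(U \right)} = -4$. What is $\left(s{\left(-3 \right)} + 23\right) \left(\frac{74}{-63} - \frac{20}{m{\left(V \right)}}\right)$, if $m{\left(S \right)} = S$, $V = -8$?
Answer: $\frac{3173}{126} \approx 25.183$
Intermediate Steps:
$\left(s{\left(-3 \right)} + 23\right) \left(\frac{74}{-63} - \frac{20}{m{\left(V \right)}}\right) = \left(-4 + 23\right) \left(\frac{74}{-63} - \frac{20}{-8}\right) = 19 \left(74 \left(- \frac{1}{63}\right) - - \frac{5}{2}\right) = 19 \left(- \frac{74}{63} + \frac{5}{2}\right) = 19 \cdot \frac{167}{126} = \frac{3173}{126}$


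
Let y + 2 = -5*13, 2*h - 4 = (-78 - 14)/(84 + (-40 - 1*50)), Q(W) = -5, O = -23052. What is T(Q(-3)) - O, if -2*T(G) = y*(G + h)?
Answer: 69625/3 ≈ 23208.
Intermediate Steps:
h = 29/3 (h = 2 + ((-78 - 14)/(84 + (-40 - 1*50)))/2 = 2 + (-92/(84 + (-40 - 50)))/2 = 2 + (-92/(84 - 90))/2 = 2 + (-92/(-6))/2 = 2 + (-92*(-1/6))/2 = 2 + (1/2)*(46/3) = 2 + 23/3 = 29/3 ≈ 9.6667)
y = -67 (y = -2 - 5*13 = -2 - 65 = -67)
T(G) = 1943/6 + 67*G/2 (T(G) = -(-67)*(G + 29/3)/2 = -(-67)*(29/3 + G)/2 = -(-1943/3 - 67*G)/2 = 1943/6 + 67*G/2)
T(Q(-3)) - O = (1943/6 + (67/2)*(-5)) - 1*(-23052) = (1943/6 - 335/2) + 23052 = 469/3 + 23052 = 69625/3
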